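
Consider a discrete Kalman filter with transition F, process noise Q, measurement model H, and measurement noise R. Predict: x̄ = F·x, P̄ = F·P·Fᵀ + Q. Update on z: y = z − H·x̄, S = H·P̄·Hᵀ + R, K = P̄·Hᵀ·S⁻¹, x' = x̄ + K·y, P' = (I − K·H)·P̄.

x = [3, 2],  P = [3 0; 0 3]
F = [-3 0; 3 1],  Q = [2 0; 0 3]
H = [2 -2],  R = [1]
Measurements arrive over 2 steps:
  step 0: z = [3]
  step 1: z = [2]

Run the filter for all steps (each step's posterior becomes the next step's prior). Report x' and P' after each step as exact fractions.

step 0: x' = [631/465, -3/31], P' = [941/465 59/31; 59/31 63/31]
step 1: x' = [-12391/63843, -24944/21281], P' = [82729/63843 25296/21281; 25296/21281 28323/21281]

step 0: x̄ = F·x = [-9, 11]
step 0: P̄ = F·P·Fᵀ + Q = [29 -27; -27 33]
step 0: y = z − H·x̄ = [43]
step 0: S = H·P̄·Hᵀ + R = [465]
step 0: K = P̄·Hᵀ·S⁻¹ = [112/465; -8/31]
step 0: x' = x̄ + K·y = [631/465, -3/31]
step 0: P' = (I − K·H)·P̄ = [941/465 59/31; 59/31 63/31]
step 1: x̄ = F·x = [-631/155, 616/155]
step 1: P̄ = F·P·Fᵀ + Q = [3133/155 -3708/155; -3708/155 5373/155]
step 1: y = z − H·x̄ = [2804/155]
step 1: S = H·P̄·Hᵀ + R = [63843/155]
step 1: K = P̄·Hᵀ·S⁻¹ = [13682/63843; -6054/21281]
step 1: x' = x̄ + K·y = [-12391/63843, -24944/21281]
step 1: P' = (I − K·H)·P̄ = [82729/63843 25296/21281; 25296/21281 28323/21281]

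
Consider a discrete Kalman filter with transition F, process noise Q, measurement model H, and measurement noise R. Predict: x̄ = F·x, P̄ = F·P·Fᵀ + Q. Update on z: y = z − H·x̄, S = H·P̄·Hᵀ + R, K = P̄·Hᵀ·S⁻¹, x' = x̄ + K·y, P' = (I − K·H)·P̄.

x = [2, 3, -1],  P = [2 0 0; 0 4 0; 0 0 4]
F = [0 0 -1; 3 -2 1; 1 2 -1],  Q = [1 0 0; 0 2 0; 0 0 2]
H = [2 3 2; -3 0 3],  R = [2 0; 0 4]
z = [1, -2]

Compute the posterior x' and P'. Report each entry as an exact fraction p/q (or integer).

x̄ = F·x = [1, -1, 9]
P̄ = F·P·Fᵀ + Q = [5 -4 4; -4 40 -14; 4 -14 24]
y = z − H·x̄ = [-16, -26]
S = H·P̄·Hᵀ + R = [294 24; 24 193]
K = P̄·Hᵀ·S⁻¹ = [205/9361 -171/9361; 2822/9361 -1806/9361; 631/28083 2884/9361]
x' = x̄ + K·y = [957/851, -687/851, 1609/2553]
P' = (I − K·H)·P̄ = [45062/9361 -59794/9361 44834/9361; -59794/9361 83212/9361 -62202/9361; 44834/9361 -62202/9361 146038/28083]

x' = [957/851, -687/851, 1609/2553]
P' = [45062/9361 -59794/9361 44834/9361; -59794/9361 83212/9361 -62202/9361; 44834/9361 -62202/9361 146038/28083]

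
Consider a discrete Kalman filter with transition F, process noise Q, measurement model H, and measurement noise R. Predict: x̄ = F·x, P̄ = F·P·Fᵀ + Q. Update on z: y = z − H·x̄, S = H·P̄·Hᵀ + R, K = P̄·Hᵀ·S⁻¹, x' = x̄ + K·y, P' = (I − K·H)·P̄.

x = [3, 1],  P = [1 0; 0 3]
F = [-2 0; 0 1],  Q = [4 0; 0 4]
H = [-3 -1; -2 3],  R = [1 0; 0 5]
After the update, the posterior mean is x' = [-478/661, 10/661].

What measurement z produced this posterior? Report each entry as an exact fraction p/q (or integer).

x̄ = F·x = [-6, 1]
P̄ = F·P·Fᵀ + Q = [8 0; 0 7]
S = H·P̄·Hᵀ + R = [80 27; 27 100]
K = P̄·Hᵀ·S⁻¹ = [-1968/7271 -632/7271; -1267/7271 1869/7271]
x' − x̄ = [3488/661, -651/661] = K·y
y = (KᵀK)⁻¹·Kᵀ·(x' − x̄) = [-15, -14]
z = y + H·x̄ = [-15, -14] + [17, 15] = [2, 1]

z = [2, 1]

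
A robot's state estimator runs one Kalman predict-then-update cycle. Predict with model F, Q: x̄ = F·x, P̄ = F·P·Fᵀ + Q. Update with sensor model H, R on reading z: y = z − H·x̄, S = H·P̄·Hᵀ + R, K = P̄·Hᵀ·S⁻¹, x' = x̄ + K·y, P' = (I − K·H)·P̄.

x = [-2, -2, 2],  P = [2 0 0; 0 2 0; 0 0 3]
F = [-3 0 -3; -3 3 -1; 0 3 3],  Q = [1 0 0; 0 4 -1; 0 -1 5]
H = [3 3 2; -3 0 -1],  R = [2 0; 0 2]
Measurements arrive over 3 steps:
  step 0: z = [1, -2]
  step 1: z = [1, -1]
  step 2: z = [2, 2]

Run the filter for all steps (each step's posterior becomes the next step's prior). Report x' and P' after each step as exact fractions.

step 0: x̄ = F·x = [0, -2, 0]
step 0: P̄ = F·P·Fᵀ + Q = [46 27 -27; 27 43 8; -27 8 50]
step 0: y = z − H·x̄ = [7, -2]
step 0: S = H·P̄·Hᵀ + R = [1261 -538; -538 304]
step 0: K = P̄·Hᵀ·S⁻¹ = [-1593/15650 -17067/31300; 10411/46950 9359/93900; 595/1878 2489/3756]
step 0: x' = x̄ + K·y = [2958/7825, -15191/23475, 838/939]
step 0: P' = (I − K·H)·P̄ = [71053/31300 46173/31300 -7161/1252; 46173/31300 164879/93900 -17371/3756; -7161/1252 -17371/3756 59471/3756]
step 1: x̄ = F·x = [-29824/7825, -18629/4695, 5759/7825]
step 1: P̄ = F·P·Fᵀ + Q = [477163/7825 43261/1565 -490458/7825; 43261/1565 86183/3756 -34816/1565; -490458/7825 -34816/1565 626453/7825]
step 1: y = z − H·x̄ = [178924/7825, -91538/7825]
step 1: S = H·P̄·Hᵀ + R = [17403577/31300 -2557756/7825; -2557756/7825 1993822/7825]
step 1: K = P̄·Hᵀ·S⁻¹ = [-18295576/181707597 -218462933/363415194; 4345991/20189733 1533931/40379466; 174891208/545122791 910727969/1090245582]
step 1: x' = x̄ + K·y = [166909261/181707597, 10292402/20189733, -926710768/545122791]
step 1: P' = (I − K·H)·P̄ = [343319465/121138398 26454829/13459822 -2652949319/363415194; 26454829/13459822 87204383/40379466 -241161323/40379466; -2652949319/363415194 -241161323/40379466 22055087933/1090245582]
step 2: x̄ = F·x = [425982985/181707597, 258211981/545122791, -648815914/181707597]
step 2: P̄ = F·P·Fᵀ + Q = [4674202801/60569199 6297432688/181707597 -4863862702/60569199; 6297432688/181707597 28159517897/1090245582 -5464819561/181707597; -4863862702/60569199 -5464819561/181707597 5996293411/60569199]
step 2: y = z − H·x̄ = [124886086/181707597, 992548235/181707597]
step 2: S = H·P̄·Hᵀ + R = [75625723319/121138398 -23713126216/60569199; -23713126216/60569199 19002080806/60569199]
step 2: K = P̄·Hᵀ·S⁻¹ = [-87538740502/859681710633 -1047193039055/1719363421266; 552779933635/2579045131899 164695925987/5158090263798; 835274916950/2579045131899 4417898534335/5158090263798]
step 2: x' = x̄ + K·y = [-1809691982647/1719363421266, 4102733967563/5158090263798, 2287475032183/1719363421266]
step 2: P' = (I − K·H)·P̄ = [1651854564647/573121140422 3442587987865/1719363421266 -12772305003713/1719363421266; 3442587987865/1719363421266 3761466147697/1719363421266 -31312683742759/5158090263798; -12772305003713/1719363421266 -31312683742759/5158090263798 106114947964747/5158090263798]

step 0: x' = [2958/7825, -15191/23475, 838/939], P' = [71053/31300 46173/31300 -7161/1252; 46173/31300 164879/93900 -17371/3756; -7161/1252 -17371/3756 59471/3756]
step 1: x' = [166909261/181707597, 10292402/20189733, -926710768/545122791], P' = [343319465/121138398 26454829/13459822 -2652949319/363415194; 26454829/13459822 87204383/40379466 -241161323/40379466; -2652949319/363415194 -241161323/40379466 22055087933/1090245582]
step 2: x' = [-1809691982647/1719363421266, 4102733967563/5158090263798, 2287475032183/1719363421266], P' = [1651854564647/573121140422 3442587987865/1719363421266 -12772305003713/1719363421266; 3442587987865/1719363421266 3761466147697/1719363421266 -31312683742759/5158090263798; -12772305003713/1719363421266 -31312683742759/5158090263798 106114947964747/5158090263798]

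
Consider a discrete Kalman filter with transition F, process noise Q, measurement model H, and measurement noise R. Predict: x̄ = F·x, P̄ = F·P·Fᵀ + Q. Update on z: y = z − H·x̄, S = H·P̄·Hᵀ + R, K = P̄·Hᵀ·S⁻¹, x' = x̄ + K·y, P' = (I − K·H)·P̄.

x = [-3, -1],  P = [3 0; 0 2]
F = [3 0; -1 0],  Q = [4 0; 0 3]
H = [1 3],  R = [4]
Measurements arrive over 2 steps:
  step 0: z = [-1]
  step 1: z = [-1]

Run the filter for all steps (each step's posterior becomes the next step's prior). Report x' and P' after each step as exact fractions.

step 0: x̄ = F·x = [-9, 3]
step 0: P̄ = F·P·Fᵀ + Q = [31 -9; -9 6]
step 0: y = z − H·x̄ = [-1]
step 0: S = H·P̄·Hᵀ + R = [35]
step 0: K = P̄·Hᵀ·S⁻¹ = [4/35; 9/35]
step 0: x' = x̄ + K·y = [-319/35, 96/35]
step 0: P' = (I − K·H)·P̄ = [1069/35 -351/35; -351/35 129/35]
step 1: x̄ = F·x = [-957/35, 319/35]
step 1: P̄ = F·P·Fᵀ + Q = [9761/35 -3207/35; -3207/35 1174/35]
step 1: y = z − H·x̄ = [-1]
step 1: S = H·P̄·Hᵀ + R = [35]
step 1: K = P̄·Hᵀ·S⁻¹ = [4/35; 9/35]
step 1: x' = x̄ + K·y = [-961/35, 62/7]
step 1: P' = (I − K·H)·P̄ = [1949/7 -3243/35; -3243/35 1093/35]

step 0: x' = [-319/35, 96/35], P' = [1069/35 -351/35; -351/35 129/35]
step 1: x' = [-961/35, 62/7], P' = [1949/7 -3243/35; -3243/35 1093/35]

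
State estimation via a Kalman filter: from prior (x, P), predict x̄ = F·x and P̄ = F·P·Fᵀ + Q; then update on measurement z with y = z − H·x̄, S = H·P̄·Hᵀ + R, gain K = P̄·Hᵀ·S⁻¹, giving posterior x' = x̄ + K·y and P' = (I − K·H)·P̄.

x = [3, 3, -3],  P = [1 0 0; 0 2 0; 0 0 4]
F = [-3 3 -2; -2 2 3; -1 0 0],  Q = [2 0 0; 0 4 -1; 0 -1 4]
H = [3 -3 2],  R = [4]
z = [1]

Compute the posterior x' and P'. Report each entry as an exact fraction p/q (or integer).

x' = [44/343, -2725/1029, -3695/1029]
P' = [7008/343 7058/343 181/343; 7058/343 23924/1029 3781/1029; 181/343 3781/1029 4889/1029]

x̄ = F·x = [6, -9, -3]
P̄ = F·P·Fᵀ + Q = [45 -6 3; -6 52 1; 3 1 5]
y = z − H·x̄ = [-38]
S = H·P̄·Hᵀ + R = [1029]
K = P̄·Hᵀ·S⁻¹ = [53/343; -172/1029; 16/1029]
x' = x̄ + K·y = [44/343, -2725/1029, -3695/1029]
P' = (I − K·H)·P̄ = [7008/343 7058/343 181/343; 7058/343 23924/1029 3781/1029; 181/343 3781/1029 4889/1029]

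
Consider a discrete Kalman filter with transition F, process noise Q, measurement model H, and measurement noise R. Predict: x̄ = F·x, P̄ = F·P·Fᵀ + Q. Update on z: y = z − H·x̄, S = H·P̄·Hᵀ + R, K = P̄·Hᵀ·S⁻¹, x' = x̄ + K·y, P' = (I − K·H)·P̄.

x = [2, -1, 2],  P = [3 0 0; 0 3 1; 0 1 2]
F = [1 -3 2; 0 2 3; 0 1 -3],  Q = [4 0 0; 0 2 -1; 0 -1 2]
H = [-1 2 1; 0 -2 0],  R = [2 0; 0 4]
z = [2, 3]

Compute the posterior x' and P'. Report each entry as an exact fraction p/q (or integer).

x̄ = F·x = [9, 4, -7]
P̄ = F·P·Fᵀ + Q = [30 -11 -10; -11 44 -16; -10 -16 17]
y = z − H·x̄ = [10, 11]
S = H·P̄·Hᵀ + R = [225 -166; -166 180]
K = P̄·Hᵀ·S⁻¹ = [-1877/3236 -2671/6472; 83/3236 -3011/6472; 1103/3236 3185/6472]
x' = x̄ + K·y = [-8673/6472, -5573/6472, 11791/6472]
P' = (I − K·H)·P̄ = [10087/3236 2671/3236 991/3236; 2671/3236 3011/3236 -3185/3236; 991/3236 -3185/3236 9567/3236]

x' = [-8673/6472, -5573/6472, 11791/6472]
P' = [10087/3236 2671/3236 991/3236; 2671/3236 3011/3236 -3185/3236; 991/3236 -3185/3236 9567/3236]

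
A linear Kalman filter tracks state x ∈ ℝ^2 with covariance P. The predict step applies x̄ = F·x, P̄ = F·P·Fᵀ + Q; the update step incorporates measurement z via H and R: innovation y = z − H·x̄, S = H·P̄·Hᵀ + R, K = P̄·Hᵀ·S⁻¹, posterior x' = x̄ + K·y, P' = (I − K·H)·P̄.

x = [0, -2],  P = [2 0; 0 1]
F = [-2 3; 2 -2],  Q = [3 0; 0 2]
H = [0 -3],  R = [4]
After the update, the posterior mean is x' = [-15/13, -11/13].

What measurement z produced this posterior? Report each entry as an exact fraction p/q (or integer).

z = [3]

x̄ = F·x = [-6, 4]
P̄ = F·P·Fᵀ + Q = [20 -14; -14 14]
S = H·P̄·Hᵀ + R = [130]
K = P̄·Hᵀ·S⁻¹ = [21/65; -21/65]
x' − x̄ = [63/13, -63/13] = K·y
y = (KᵀK)⁻¹·Kᵀ·(x' − x̄) = [15]
z = y + H·x̄ = [15] + [-12] = [3]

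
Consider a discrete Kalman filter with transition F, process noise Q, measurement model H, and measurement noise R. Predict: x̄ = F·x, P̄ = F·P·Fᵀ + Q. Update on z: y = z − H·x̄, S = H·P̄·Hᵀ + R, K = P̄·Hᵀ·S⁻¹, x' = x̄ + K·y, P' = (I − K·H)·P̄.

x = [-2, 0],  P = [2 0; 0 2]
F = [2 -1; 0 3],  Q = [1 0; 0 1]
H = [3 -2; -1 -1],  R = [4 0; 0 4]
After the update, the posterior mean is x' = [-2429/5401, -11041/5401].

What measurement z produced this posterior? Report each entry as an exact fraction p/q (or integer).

x̄ = F·x = [-4, 0]
P̄ = F·P·Fᵀ + Q = [11 -6; -6 19]
S = H·P̄·Hᵀ + R = [251 11; 11 22]
K = P̄·Hᵀ·S⁻¹ = [95/491 -1750/5401; -99/491 -2647/5401]
x' − x̄ = [19175/5401, -11041/5401] = K·y
y = (KᵀK)⁻¹·Kᵀ·(x' − x̄) = [15, -2]
z = y + H·x̄ = [15, -2] + [-12, 4] = [3, 2]

z = [3, 2]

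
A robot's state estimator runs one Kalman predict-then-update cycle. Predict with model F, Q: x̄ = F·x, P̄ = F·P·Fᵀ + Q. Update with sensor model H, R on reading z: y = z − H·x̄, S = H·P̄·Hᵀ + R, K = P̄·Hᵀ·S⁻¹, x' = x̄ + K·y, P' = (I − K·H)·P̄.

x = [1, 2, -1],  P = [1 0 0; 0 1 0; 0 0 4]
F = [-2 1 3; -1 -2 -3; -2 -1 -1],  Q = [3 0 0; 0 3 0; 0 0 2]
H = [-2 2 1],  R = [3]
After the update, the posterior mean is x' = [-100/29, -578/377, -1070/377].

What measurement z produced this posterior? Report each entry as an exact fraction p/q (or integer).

x̄ = F·x = [-3, -2, -3]
P̄ = F·P·Fᵀ + Q = [44 -36 -9; -36 44 16; -9 16 11]
S = H·P̄·Hᵀ + R = [754]
K = P̄·Hᵀ·S⁻¹ = [-13/58; 88/377; 61/754]
x' − x̄ = [-13/29, 176/377, 61/377] = K·y
y = (KᵀK)⁻¹·Kᵀ·(x' − x̄) = [2]
z = y + H·x̄ = [2] + [-1] = [1]

z = [1]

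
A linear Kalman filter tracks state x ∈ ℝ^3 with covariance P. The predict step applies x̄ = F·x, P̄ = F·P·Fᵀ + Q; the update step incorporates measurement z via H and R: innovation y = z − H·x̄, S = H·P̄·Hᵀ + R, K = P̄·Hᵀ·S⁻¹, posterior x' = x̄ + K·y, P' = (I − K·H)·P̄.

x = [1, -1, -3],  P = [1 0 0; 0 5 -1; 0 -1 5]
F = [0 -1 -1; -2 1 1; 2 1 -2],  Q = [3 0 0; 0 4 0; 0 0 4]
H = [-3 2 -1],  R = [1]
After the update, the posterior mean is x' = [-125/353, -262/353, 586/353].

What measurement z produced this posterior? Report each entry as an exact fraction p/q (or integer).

x̄ = F·x = [4, -6, 7]
P̄ = F·P·Fᵀ + Q = [11 -8 4; -8 16 -8; 4 -8 37]
S = H·P̄·Hᵀ + R = [353]
K = P̄·Hᵀ·S⁻¹ = [-53/353; 64/353; -65/353]
x' − x̄ = [-1537/353, 1856/353, -1885/353] = K·y
y = (KᵀK)⁻¹·Kᵀ·(x' − x̄) = [29]
z = y + H·x̄ = [29] + [-31] = [-2]

z = [-2]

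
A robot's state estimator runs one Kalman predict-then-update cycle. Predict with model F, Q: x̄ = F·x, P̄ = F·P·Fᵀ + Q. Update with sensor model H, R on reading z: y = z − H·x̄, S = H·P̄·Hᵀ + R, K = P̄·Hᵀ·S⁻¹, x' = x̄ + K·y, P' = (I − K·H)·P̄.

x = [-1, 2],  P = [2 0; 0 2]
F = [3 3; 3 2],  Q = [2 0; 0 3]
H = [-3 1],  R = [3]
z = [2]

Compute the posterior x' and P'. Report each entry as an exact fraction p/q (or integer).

x̄ = F·x = [3, 1]
P̄ = F·P·Fᵀ + Q = [38 30; 30 29]
y = z − H·x̄ = [10]
S = H·P̄·Hᵀ + R = [194]
K = P̄·Hᵀ·S⁻¹ = [-42/97; -61/194]
x' = x̄ + K·y = [-129/97, -208/97]
P' = (I − K·H)·P̄ = [158/97 348/97; 348/97 1905/194]

x' = [-129/97, -208/97]
P' = [158/97 348/97; 348/97 1905/194]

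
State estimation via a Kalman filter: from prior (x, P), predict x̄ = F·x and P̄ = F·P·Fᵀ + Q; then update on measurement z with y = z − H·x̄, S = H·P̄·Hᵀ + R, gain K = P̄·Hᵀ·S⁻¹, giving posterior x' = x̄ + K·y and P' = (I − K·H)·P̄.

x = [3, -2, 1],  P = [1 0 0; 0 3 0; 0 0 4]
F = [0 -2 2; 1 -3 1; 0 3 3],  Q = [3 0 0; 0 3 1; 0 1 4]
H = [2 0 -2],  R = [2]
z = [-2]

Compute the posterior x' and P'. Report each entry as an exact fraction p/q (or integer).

x̄ = F·x = [6, 10, -3]
P̄ = F·P·Fᵀ + Q = [31 26 6; 26 35 -14; 6 -14 67]
y = z − H·x̄ = [-20]
S = H·P̄·Hᵀ + R = [346]
K = P̄·Hᵀ·S⁻¹ = [25/173; 40/173; -61/173]
x' = x̄ + K·y = [538/173, 930/173, 701/173]
P' = (I − K·H)·P̄ = [4113/173 2498/173 4088/173; 2498/173 2855/173 2458/173; 4088/173 2458/173 4149/173]

x' = [538/173, 930/173, 701/173]
P' = [4113/173 2498/173 4088/173; 2498/173 2855/173 2458/173; 4088/173 2458/173 4149/173]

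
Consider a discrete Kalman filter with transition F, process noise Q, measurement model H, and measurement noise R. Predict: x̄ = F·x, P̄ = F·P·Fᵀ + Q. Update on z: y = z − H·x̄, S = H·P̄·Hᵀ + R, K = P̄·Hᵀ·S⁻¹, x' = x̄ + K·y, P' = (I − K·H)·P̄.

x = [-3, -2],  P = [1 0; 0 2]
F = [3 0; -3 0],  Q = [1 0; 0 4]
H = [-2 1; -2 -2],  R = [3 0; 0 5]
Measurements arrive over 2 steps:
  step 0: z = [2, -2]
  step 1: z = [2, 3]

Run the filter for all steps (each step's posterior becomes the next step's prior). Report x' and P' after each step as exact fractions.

step 0: x̄ = F·x = [-9, 9]
step 0: P̄ = F·P·Fᵀ + Q = [10 -9; -9 13]
step 0: y = z − H·x̄ = [-25, -2]
step 0: S = H·P̄·Hᵀ + R = [92 -4; -4 25]
step 0: K = P̄·Hᵀ·S⁻¹ = [-733/2284 -75/571; 743/2284 -153/571]
step 0: x' = x̄ + K·y = [-1631/2284, 3205/2284]
step 0: P' = (I − K·H)·P̄ = [983/2284 -233/2284; -233/2284 1763/2284]
step 1: x̄ = F·x = [-4893/2284, 4893/2284]
step 1: P̄ = F·P·Fᵀ + Q = [11131/2284 -8847/2284; -8847/2284 17983/2284]
step 1: y = z − H·x̄ = [-10111/2284, 3]
step 1: S = H·P̄·Hᵀ + R = [104747/2284 -4; -4 25]
step 1: K = P̄·Hᵀ·S⁻¹ = [-795997/2582131 -333930/2582131; 818837/2582131 -695268/2582131]
step 1: x' = x̄ + K·y = [-3009689/2582131, -179015/2582131]
step 1: P' = (I − K·H)·P̄ = [1074272/2582131 -239447/2582131; -239447/2582131 1977617/2582131]

step 0: x' = [-1631/2284, 3205/2284], P' = [983/2284 -233/2284; -233/2284 1763/2284]
step 1: x' = [-3009689/2582131, -179015/2582131], P' = [1074272/2582131 -239447/2582131; -239447/2582131 1977617/2582131]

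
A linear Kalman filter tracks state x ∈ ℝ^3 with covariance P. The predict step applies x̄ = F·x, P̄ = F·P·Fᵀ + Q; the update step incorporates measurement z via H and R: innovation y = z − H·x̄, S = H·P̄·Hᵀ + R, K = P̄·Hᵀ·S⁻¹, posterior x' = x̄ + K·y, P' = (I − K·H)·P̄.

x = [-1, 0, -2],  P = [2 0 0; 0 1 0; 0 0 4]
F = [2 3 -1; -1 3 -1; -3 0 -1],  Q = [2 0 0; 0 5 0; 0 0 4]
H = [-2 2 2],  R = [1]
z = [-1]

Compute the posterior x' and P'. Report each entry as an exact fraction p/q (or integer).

x̄ = F·x = [0, 3, 5]
P̄ = F·P·Fᵀ + Q = [23 9 -8; 9 20 10; -8 10 26]
y = z − H·x̄ = [-17]
S = H·P̄·Hᵀ + R = [349]
K = P̄·Hᵀ·S⁻¹ = [-44/349; 42/349; 88/349]
x' = x̄ + K·y = [748/349, 333/349, 249/349]
P' = (I − K·H)·P̄ = [6091/349 4989/349 1080/349; 4989/349 5216/349 -206/349; 1080/349 -206/349 1330/349]

x' = [748/349, 333/349, 249/349]
P' = [6091/349 4989/349 1080/349; 4989/349 5216/349 -206/349; 1080/349 -206/349 1330/349]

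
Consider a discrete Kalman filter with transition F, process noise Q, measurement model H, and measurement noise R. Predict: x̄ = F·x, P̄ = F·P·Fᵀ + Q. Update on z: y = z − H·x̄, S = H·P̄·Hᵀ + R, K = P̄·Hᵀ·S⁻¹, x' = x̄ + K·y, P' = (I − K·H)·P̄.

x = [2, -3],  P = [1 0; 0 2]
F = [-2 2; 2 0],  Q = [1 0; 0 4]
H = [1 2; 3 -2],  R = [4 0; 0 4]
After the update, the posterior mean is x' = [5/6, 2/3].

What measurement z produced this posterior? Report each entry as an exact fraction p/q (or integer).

x̄ = F·x = [-10, 4]
P̄ = F·P·Fᵀ + Q = [13 -4; -4 8]
S = H·P̄·Hᵀ + R = [33 -9; -9 201]
K = P̄·Hᵀ·S⁻¹ = [17/78 19/78; 30/91 -34/273]
x' − x̄ = [65/6, -10/3] = K·y
y = (KᵀK)⁻¹·Kᵀ·(x' − x̄) = [5, 40]
z = y + H·x̄ = [5, 40] + [-2, -38] = [3, 2]

z = [3, 2]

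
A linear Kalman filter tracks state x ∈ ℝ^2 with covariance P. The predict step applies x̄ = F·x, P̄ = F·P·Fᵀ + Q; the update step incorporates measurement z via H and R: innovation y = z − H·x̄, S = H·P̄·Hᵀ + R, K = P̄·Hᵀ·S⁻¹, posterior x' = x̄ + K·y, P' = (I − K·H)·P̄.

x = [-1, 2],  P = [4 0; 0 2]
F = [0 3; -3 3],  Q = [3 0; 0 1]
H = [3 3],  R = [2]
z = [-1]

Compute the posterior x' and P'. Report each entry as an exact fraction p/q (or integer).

x' = [339/505, -492/505]
P' = [7521/1010 -7443/1010; -7443/1010 7589/1010]

x̄ = F·x = [6, 9]
P̄ = F·P·Fᵀ + Q = [21 18; 18 55]
y = z − H·x̄ = [-46]
S = H·P̄·Hᵀ + R = [1010]
K = P̄·Hᵀ·S⁻¹ = [117/1010; 219/1010]
x' = x̄ + K·y = [339/505, -492/505]
P' = (I − K·H)·P̄ = [7521/1010 -7443/1010; -7443/1010 7589/1010]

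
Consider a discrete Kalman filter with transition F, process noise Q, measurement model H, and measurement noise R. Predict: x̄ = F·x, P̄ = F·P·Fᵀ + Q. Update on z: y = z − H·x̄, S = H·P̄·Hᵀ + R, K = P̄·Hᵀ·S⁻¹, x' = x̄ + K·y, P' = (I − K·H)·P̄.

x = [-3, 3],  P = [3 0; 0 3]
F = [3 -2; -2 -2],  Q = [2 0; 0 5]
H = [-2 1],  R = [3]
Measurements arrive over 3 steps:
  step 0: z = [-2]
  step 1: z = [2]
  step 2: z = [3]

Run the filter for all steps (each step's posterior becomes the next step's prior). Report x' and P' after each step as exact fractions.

step 0: x' = [-11/5, -328/55], P' = [29/5 52/5; 52/5 4699/220]
step 1: x' = [40939/7691, 97866/7691], P' = [114105/7691 228237/7691; 228237/7691 479106/7691]
step 2: x' = [-6286021/1019308, -19492795/2038616], P' = [10913459/509654 44157095/1019308; 44157095/1019308 184688045/2038616]

step 0: x̄ = F·x = [-15, 0]
step 0: P̄ = F·P·Fᵀ + Q = [41 -6; -6 29]
step 0: y = z − H·x̄ = [-32]
step 0: S = H·P̄·Hᵀ + R = [220]
step 0: K = P̄·Hᵀ·S⁻¹ = [-2/5; 41/220]
step 0: x' = x̄ + K·y = [-11/5, -328/55]
step 0: P' = (I − K·H)·P̄ = [29/5 52/5; 52/5 4699/220]
step 1: x̄ = F·x = [293/55, 898/55]
step 1: P̄ = F·P·Fᵀ + Q = [816/55 1641/55; 1641/55 10826/55]
step 1: y = z − H·x̄ = [-202/55]
step 1: S = H·P̄·Hᵀ + R = [7691/55]
step 1: K = P̄·Hᵀ·S⁻¹ = [9/7691; 7544/7691]
step 1: x' = x̄ + K·y = [40939/7691, 97866/7691]
step 1: P' = (I − K·H)·P̄ = [114105/7691 228237/7691; 228237/7691 479106/7691]
step 2: x̄ = F·x = [-72915/7691, -277610/7691]
step 2: P̄ = F·P·Fᵀ + Q = [219907/7691 775320/7691; 775320/7691 4237195/7691]
step 2: y = z − H·x̄ = [154853/7691]
step 2: S = H·P̄·Hᵀ + R = [2038616/7691]
step 2: K = P̄·Hᵀ·S⁻¹ = [167753/1019308; 2686555/2038616]
step 2: x' = x̄ + K·y = [-6286021/1019308, -19492795/2038616]
step 2: P' = (I − K·H)·P̄ = [10913459/509654 44157095/1019308; 44157095/1019308 184688045/2038616]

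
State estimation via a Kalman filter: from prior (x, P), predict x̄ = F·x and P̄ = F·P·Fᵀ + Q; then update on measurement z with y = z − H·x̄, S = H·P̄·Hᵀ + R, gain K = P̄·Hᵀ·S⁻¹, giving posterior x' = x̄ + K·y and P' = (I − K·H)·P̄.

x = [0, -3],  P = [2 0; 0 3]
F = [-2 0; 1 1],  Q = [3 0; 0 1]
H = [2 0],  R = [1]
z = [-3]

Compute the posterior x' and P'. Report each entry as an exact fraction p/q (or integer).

x̄ = F·x = [0, -3]
P̄ = F·P·Fᵀ + Q = [11 -4; -4 6]
y = z − H·x̄ = [-3]
S = H·P̄·Hᵀ + R = [45]
K = P̄·Hᵀ·S⁻¹ = [22/45; -8/45]
x' = x̄ + K·y = [-22/15, -37/15]
P' = (I − K·H)·P̄ = [11/45 -4/45; -4/45 206/45]

x' = [-22/15, -37/15]
P' = [11/45 -4/45; -4/45 206/45]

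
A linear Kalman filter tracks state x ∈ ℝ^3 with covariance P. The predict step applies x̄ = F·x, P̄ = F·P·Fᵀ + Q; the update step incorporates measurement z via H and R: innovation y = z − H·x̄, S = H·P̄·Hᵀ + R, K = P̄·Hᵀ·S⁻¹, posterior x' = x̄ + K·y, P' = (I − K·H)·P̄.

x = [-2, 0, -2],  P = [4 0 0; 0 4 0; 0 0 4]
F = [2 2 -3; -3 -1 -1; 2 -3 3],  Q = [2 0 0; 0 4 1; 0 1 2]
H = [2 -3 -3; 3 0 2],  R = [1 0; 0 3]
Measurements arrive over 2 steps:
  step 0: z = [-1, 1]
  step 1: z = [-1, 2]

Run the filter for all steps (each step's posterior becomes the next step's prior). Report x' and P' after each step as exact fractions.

step 0: x' = [1612208/698081, 3422105/698081, -2118401/698081], P' = [3535586/698081 7490648/698081 -5168052/698081; 7490648/698081 16459131/698081 -11462310/698081; -5168052/698081 -11462310/698081 8068425/698081]
step 1: x' = [-7025223645/122963211638, -92259971611/122963211638, 127968384815/122963211638], P' = [705200713591/614816058190 1307462204029/614816058190 -864093175653/614816058190; 1307462204029/614816058190 2859252118751/614816058190 -1975866590097/614816058190; -864093175653/614816058190 -1975866590097/614816058190 1438446066159/614816058190]

step 0: x̄ = F·x = [2, 8, -10]
step 0: P̄ = F·P·Fᵀ + Q = [70 -20 -44; -20 48 -23; -44 -23 90]
step 0: y = z − H·x̄ = [-11, 15]
step 0: S = H·P̄·Hᵀ + R = [1877 418; 418 465]
step 0: K = P̄·Hᵀ·S⁻¹ = [103384/698081 90218/698081; -9167/698081 -150892/698081; -154449/698081 210898/698081]
step 0: x' = x̄ + K·y = [1612208/698081, 3422105/698081, -2118401/698081]
step 0: P' = (I − K·H)·P̄ = [3535586/698081 7490648/698081 -5168052/698081; 7490648/698081 16459131/698081 -11462310/698081; -5168052/698081 -11462310/698081 8068425/698081]
step 1: x̄ = F·x = [16423829/698081, -6140328/698081, -13397102/698081]
step 1: P̄ = F·P·Fᵀ + Q = [413480383/698081 -137490361/698081 -344144213/698081; -137490361/698081 50151110/698081 113939791/698081; -344144213/698081 113939791/698081 290703690/698081]
step 1: y = z − H·x̄ = [-92158029/698081, -21081121/698081]
step 1: S = H·P̄·Hᵀ + R = [12552843939/698081 3011155726/698081; 3011155726/698081 756501894/698081]
step 1: K = P̄·Hᵀ·S⁻¹ = [40147171027/307408029095 129138596489/614816058190; -17616088952/307408029095 -9782189369/614816058190; -57962389746/307408029095 94870868453/614816058190]
step 1: x' = x̄ + K·y = [-7025223645/122963211638, -92259971611/122963211638, 127968384815/122963211638]
step 1: P' = (I − K·H)·P̄ = [705200713591/614816058190 1307462204029/614816058190 -864093175653/614816058190; 1307462204029/614816058190 2859252118751/614816058190 -1975866590097/614816058190; -864093175653/614816058190 -1975866590097/614816058190 1438446066159/614816058190]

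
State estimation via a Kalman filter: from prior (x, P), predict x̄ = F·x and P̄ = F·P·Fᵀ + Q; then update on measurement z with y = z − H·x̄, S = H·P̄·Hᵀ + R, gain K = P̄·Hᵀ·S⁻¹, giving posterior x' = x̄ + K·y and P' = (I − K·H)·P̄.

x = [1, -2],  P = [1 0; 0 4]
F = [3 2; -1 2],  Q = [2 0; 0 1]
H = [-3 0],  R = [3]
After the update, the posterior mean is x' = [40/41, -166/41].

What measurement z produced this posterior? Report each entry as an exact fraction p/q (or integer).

x̄ = F·x = [-1, -5]
P̄ = F·P·Fᵀ + Q = [27 13; 13 18]
S = H·P̄·Hᵀ + R = [246]
K = P̄·Hᵀ·S⁻¹ = [-27/82; -13/82]
x' − x̄ = [81/41, 39/41] = K·y
y = (KᵀK)⁻¹·Kᵀ·(x' − x̄) = [-6]
z = y + H·x̄ = [-6] + [3] = [-3]

z = [-3]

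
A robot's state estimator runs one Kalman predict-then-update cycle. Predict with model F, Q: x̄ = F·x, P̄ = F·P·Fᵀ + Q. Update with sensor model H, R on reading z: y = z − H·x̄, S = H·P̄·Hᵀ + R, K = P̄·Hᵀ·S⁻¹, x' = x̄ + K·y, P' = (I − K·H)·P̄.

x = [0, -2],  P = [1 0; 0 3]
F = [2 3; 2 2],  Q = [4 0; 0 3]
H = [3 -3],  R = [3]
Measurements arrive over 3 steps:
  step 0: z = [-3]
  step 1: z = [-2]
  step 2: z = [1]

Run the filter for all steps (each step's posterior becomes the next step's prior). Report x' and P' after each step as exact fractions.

step 0: x̄ = F·x = [-6, -4]
step 0: P̄ = F·P·Fᵀ + Q = [35 22; 22 19]
step 0: y = z − H·x̄ = [3]
step 0: S = H·P̄·Hᵀ + R = [93]
step 0: K = P̄·Hᵀ·S⁻¹ = [13/31; 3/31]
step 0: x' = x̄ + K·y = [-147/31, -115/31]
step 0: P' = (I − K·H)·P̄ = [578/31 565/31; 565/31 562/31]
step 1: x̄ = F·x = [-639/31, -524/31]
step 1: P̄ = F·P·Fᵀ + Q = [14274/31 11334/31; 11334/31 9173/31]
step 1: y = z − H·x̄ = [283/31]
step 1: S = H·P̄·Hᵀ + R = [7104/31]
step 1: K = P̄·Hᵀ·S⁻¹ = [735/592; 2161/2368]
step 1: x' = x̄ + K·y = [-5493/592, -20299/2368]
step 1: P' = (I − K·H)·P̄ = [15867/148 62733/592; 62733/592 248771/2368]
step 2: x̄ = F·x = [-104841/2368, -42271/1184]
step 2: P̄ = F·P·Fᵀ + Q = [6275083/2368 2508717/1184; 2508717/1184 1006283/592]
step 2: y = z − H·x̄ = [63265/2368]
step 2: S = H·P̄·Hᵀ + R = [2395227/2368]
step 2: K = P̄·Hᵀ·S⁻¹ = [1257649/798409; 992302/798409]
step 2: x' = x̄ + K·y = [-1748663/798409, -1993711/798409]
step 2: P' = (I − K·H)·P̄ = [111925558/798409 110667909/798409; 110667909/798409 109675607/798409]

step 0: x' = [-147/31, -115/31], P' = [578/31 565/31; 565/31 562/31]
step 1: x' = [-5493/592, -20299/2368], P' = [15867/148 62733/592; 62733/592 248771/2368]
step 2: x' = [-1748663/798409, -1993711/798409], P' = [111925558/798409 110667909/798409; 110667909/798409 109675607/798409]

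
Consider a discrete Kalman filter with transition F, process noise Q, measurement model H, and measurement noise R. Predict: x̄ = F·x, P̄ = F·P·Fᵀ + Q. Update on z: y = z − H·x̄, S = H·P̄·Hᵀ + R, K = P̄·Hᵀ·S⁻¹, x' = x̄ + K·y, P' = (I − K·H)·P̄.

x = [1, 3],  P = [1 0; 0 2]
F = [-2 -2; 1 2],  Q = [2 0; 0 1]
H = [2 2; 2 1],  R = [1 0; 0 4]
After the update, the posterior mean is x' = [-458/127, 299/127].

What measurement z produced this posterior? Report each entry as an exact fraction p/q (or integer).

x̄ = F·x = [-8, 7]
P̄ = F·P·Fᵀ + Q = [14 -10; -10 10]
S = H·P̄·Hᵀ + R = [17 16; 16 30]
K = P̄·Hᵀ·S⁻¹ = [-24/127 89/127; 80/127 -85/127]
x' − x̄ = [558/127, -590/127] = K·y
y = (KᵀK)⁻¹·Kᵀ·(x' − x̄) = [-1, 6]
z = y + H·x̄ = [-1, 6] + [-2, -9] = [-3, -3]

z = [-3, -3]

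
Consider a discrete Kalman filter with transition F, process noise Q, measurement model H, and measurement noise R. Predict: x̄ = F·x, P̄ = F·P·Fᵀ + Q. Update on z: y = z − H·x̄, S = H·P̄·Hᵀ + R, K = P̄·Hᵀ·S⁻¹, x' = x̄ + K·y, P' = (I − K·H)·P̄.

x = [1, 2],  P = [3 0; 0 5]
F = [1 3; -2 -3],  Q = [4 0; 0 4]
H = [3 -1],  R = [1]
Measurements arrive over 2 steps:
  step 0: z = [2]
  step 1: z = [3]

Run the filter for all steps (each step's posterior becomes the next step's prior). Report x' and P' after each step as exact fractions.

step 0: x̄ = F·x = [7, -8]
step 0: P̄ = F·P·Fᵀ + Q = [52 -51; -51 61]
step 0: y = z − H·x̄ = [-27]
step 0: S = H·P̄·Hᵀ + R = [836]
step 0: K = P̄·Hᵀ·S⁻¹ = [207/836; -107/418]
step 0: x' = x̄ + K·y = [263/836, -455/418]
step 0: P' = (I − K·H)·P̄ = [623/836 831/418; 831/418 1300/209]
step 1: x̄ = F·x = [-2467/836, 29/11]
step 1: P̄ = F·P·Fᵀ + Q = [60739/836 -829/11; -829/11 955/11]
step 1: y = z − H·x̄ = [12113/836]
step 1: S = H·P̄·Hᵀ + R = [998091/836]
step 1: K = P̄·Hᵀ·S⁻¹ = [245221/998091; -261592/998091]
step 1: x' = x̄ + K·y = [607741/998091, -1158937/998091]
step 1: P' = (I − K·H)·P̄ = [585778/998091 1512113/998091; 1512113/998091 4797931/998091]

step 0: x' = [263/836, -455/418], P' = [623/836 831/418; 831/418 1300/209]
step 1: x' = [607741/998091, -1158937/998091], P' = [585778/998091 1512113/998091; 1512113/998091 4797931/998091]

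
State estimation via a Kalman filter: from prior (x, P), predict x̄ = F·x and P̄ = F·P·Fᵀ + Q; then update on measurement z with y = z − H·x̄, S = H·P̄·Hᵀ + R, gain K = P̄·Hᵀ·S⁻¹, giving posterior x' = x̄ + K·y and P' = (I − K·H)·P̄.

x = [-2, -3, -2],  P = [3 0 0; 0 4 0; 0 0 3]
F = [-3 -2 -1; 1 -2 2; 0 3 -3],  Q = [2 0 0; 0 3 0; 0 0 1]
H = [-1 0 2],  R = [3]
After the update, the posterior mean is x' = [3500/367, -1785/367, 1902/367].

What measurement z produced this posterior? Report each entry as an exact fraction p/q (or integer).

z = [1]

x̄ = F·x = [14, 0, -3]
P̄ = F·P·Fᵀ + Q = [48 1 -15; 1 34 -42; -15 -42 64]
S = H·P̄·Hᵀ + R = [367]
K = P̄·Hᵀ·S⁻¹ = [-78/367; -85/367; 143/367]
x' − x̄ = [-1638/367, -1785/367, 3003/367] = K·y
y = (KᵀK)⁻¹·Kᵀ·(x' − x̄) = [21]
z = y + H·x̄ = [21] + [-20] = [1]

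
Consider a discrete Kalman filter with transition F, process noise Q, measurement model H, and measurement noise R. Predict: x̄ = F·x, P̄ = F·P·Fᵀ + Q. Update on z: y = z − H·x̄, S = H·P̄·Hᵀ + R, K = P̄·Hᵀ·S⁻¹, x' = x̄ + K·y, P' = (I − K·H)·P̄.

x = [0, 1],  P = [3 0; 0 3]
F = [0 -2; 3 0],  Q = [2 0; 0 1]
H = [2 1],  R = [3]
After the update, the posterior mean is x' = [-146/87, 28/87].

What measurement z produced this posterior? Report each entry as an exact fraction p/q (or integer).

x̄ = F·x = [-2, 0]
P̄ = F·P·Fᵀ + Q = [14 0; 0 28]
S = H·P̄·Hᵀ + R = [87]
K = P̄·Hᵀ·S⁻¹ = [28/87; 28/87]
x' − x̄ = [28/87, 28/87] = K·y
y = (KᵀK)⁻¹·Kᵀ·(x' − x̄) = [1]
z = y + H·x̄ = [1] + [-4] = [-3]

z = [-3]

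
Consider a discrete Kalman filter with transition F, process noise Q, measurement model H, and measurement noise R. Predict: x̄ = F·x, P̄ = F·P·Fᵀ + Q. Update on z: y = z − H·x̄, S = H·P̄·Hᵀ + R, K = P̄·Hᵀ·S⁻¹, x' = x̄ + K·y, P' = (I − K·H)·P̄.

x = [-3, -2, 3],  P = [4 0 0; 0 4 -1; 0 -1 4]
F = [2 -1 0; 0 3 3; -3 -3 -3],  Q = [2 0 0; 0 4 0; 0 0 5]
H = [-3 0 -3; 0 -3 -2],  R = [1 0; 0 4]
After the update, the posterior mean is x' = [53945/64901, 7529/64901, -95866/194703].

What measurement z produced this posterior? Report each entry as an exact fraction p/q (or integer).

z = [-1, 1]

x̄ = F·x = [-4, 3, 6]
P̄ = F·P·Fᵀ + Q = [22 -9 -15; -9 58 -54; -15 -54 95]
S = H·P̄·Hᵀ + R = [784 -87; -87 258]
K = P̄·Hᵀ·S⁻¹ = [-153/64901 14287/64901; 14340/64901 -11767/64901; -21452/64901 -42832/194703]
x' − x̄ = [313549/64901, -187174/64901, -1264084/194703] = K·y
y = (KᵀK)⁻¹·Kᵀ·(x' − x̄) = [5, 22]
z = y + H·x̄ = [5, 22] + [-6, -21] = [-1, 1]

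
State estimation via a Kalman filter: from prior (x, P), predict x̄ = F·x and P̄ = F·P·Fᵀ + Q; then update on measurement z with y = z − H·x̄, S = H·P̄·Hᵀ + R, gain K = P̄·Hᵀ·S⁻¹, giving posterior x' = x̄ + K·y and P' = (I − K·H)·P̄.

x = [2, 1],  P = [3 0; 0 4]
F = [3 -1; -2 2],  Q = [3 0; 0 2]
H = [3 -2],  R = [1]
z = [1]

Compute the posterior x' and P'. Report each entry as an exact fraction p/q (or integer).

x̄ = F·x = [5, -2]
P̄ = F·P·Fᵀ + Q = [34 -26; -26 30]
y = z − H·x̄ = [-18]
S = H·P̄·Hᵀ + R = [739]
K = P̄·Hᵀ·S⁻¹ = [154/739; -138/739]
x' = x̄ + K·y = [923/739, 1006/739]
P' = (I − K·H)·P̄ = [1410/739 2038/739; 2038/739 3126/739]

x' = [923/739, 1006/739]
P' = [1410/739 2038/739; 2038/739 3126/739]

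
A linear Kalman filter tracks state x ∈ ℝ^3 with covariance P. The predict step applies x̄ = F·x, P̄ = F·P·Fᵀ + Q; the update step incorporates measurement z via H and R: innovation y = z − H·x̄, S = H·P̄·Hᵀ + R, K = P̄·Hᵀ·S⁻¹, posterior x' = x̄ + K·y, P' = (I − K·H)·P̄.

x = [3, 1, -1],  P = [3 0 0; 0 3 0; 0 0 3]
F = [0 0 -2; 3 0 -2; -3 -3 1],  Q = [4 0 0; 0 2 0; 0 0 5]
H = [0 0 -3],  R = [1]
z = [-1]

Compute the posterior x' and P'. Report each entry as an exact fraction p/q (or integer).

x̄ = F·x = [2, 11, -13]
P̄ = F·P·Fᵀ + Q = [16 12 -6; 12 41 -33; -6 -33 62]
y = z − H·x̄ = [-40]
S = H·P̄·Hᵀ + R = [559]
K = P̄·Hᵀ·S⁻¹ = [18/559; 99/559; -186/559]
x' = x̄ + K·y = [398/559, 2189/559, 173/559]
P' = (I − K·H)·P̄ = [8620/559 4926/559 -6/559; 4926/559 13118/559 -33/559; -6/559 -33/559 62/559]

x' = [398/559, 2189/559, 173/559]
P' = [8620/559 4926/559 -6/559; 4926/559 13118/559 -33/559; -6/559 -33/559 62/559]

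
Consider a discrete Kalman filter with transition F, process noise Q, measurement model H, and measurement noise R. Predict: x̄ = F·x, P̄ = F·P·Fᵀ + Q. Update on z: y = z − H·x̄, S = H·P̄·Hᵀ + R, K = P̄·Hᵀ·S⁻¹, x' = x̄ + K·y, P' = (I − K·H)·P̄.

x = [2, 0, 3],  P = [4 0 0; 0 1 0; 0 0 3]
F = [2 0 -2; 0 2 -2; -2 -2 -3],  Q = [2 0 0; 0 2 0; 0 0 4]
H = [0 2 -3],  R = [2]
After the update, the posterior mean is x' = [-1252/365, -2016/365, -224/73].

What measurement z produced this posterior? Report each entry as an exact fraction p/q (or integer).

z = [-2]

x̄ = F·x = [-2, -6, -13]
P̄ = F·P·Fᵀ + Q = [30 12 2; 12 18 14; 2 14 51]
S = H·P̄·Hᵀ + R = [365]
K = P̄·Hᵀ·S⁻¹ = [18/365; -6/365; -25/73]
x' − x̄ = [-522/365, 174/365, 725/73] = K·y
y = (KᵀK)⁻¹·Kᵀ·(x' − x̄) = [-29]
z = y + H·x̄ = [-29] + [27] = [-2]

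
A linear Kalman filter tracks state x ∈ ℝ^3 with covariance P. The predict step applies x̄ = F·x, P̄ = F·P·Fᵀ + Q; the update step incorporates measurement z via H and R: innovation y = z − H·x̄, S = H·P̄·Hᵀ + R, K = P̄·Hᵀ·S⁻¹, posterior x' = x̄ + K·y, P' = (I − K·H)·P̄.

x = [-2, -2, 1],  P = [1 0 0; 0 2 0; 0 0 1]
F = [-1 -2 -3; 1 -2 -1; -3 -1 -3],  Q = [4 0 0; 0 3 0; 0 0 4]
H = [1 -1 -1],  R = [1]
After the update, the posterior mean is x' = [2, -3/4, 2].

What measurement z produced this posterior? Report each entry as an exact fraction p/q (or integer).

x̄ = F·x = [3, 1, 5]
P̄ = F·P·Fᵀ + Q = [22 10 16; 10 13 4; 16 4 24]
S = H·P̄·Hᵀ + R = [16]
K = P̄·Hᵀ·S⁻¹ = [-1/4; -7/16; -3/4]
x' − x̄ = [-1, -7/4, -3] = K·y
y = (KᵀK)⁻¹·Kᵀ·(x' − x̄) = [4]
z = y + H·x̄ = [4] + [-3] = [1]

z = [1]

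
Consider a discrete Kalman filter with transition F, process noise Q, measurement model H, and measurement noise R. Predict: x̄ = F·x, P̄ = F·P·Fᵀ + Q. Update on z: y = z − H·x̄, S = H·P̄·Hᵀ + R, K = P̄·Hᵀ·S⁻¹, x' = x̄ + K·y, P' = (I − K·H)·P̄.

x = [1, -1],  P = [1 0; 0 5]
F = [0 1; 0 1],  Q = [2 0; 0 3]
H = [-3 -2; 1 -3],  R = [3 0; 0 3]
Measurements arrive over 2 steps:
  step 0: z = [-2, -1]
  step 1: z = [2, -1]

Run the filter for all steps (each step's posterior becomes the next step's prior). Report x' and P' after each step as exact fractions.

step 0: x' = [733/2186, 953/2186], P' = [318/1093 -117/2186; -117/2186 501/2186]
step 1: x' = [-38210/65009, 8579/111444], P' = [18141/65009 -540/9287; -540/9287 8447/37148]

step 0: x̄ = F·x = [-1, -1]
step 0: P̄ = F·P·Fᵀ + Q = [7 5; 5 8]
step 0: y = z − H·x̄ = [-7, -3]
step 0: S = H·P̄·Hᵀ + R = [158 62; 62 52]
step 0: K = P̄·Hᵀ·S⁻¹ = [-279/1093 329/2186; -217/2186 -270/1093]
step 0: x' = x̄ + K·y = [733/2186, 953/2186]
step 0: P' = (I − K·H)·P̄ = [318/1093 -117/2186; -117/2186 501/2186]
step 1: x̄ = F·x = [953/2186, 953/2186]
step 1: P̄ = F·P·Fᵀ + Q = [4873/2186 501/2186; 501/2186 7059/2186]
step 1: y = z − H·x̄ = [9137/2186, -140/1093]
step 1: S = H·P̄·Hᵀ + R = [84663/2186 15621/1093; 15621/1093 35978/1093]
step 1: K = P̄·Hᵀ·S⁻¹ = [-15621/65009 9827/65009; -5207/55722 -9167/37148]
step 1: x' = x̄ + K·y = [-38210/65009, 8579/111444]
step 1: P' = (I − K·H)·P̄ = [18141/65009 -540/9287; -540/9287 8447/37148]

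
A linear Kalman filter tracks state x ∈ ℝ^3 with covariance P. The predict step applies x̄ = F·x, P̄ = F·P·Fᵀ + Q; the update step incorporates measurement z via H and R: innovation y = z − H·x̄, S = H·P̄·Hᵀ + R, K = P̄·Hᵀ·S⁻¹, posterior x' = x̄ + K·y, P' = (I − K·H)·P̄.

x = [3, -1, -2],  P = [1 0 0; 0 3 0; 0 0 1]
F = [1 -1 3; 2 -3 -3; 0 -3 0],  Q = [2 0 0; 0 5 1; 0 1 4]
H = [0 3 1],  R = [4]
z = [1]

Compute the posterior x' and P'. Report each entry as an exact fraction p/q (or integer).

x' = [-1921/608, 1459/608, -3581/608]
P' = [8895/608 -1229/608 3747/608; -1229/608 791/608 -1721/608; 3747/608 -1721/608 5623/608]

x̄ = F·x = [-2, 15, 3]
P̄ = F·P·Fᵀ + Q = [15 2 9; 2 45 28; 9 28 31]
y = z − H·x̄ = [-47]
S = H·P̄·Hᵀ + R = [608]
K = P̄·Hᵀ·S⁻¹ = [15/608; 163/608; 115/608]
x' = x̄ + K·y = [-1921/608, 1459/608, -3581/608]
P' = (I − K·H)·P̄ = [8895/608 -1229/608 3747/608; -1229/608 791/608 -1721/608; 3747/608 -1721/608 5623/608]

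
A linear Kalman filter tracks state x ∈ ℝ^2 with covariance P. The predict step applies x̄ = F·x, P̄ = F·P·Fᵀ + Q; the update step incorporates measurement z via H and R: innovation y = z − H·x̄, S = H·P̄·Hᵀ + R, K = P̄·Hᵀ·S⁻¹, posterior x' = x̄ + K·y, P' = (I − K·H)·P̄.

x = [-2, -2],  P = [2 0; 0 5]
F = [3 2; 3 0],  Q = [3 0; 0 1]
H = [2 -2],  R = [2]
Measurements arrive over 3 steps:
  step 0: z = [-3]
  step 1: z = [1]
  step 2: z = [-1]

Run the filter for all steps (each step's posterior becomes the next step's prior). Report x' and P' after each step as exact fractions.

step 0: x' = [-375/49, -299/49], P' = [951/49 928/49; 928/49 929/49]
step 1: x' = [-37216/7873, -40530/7873], P' = [154788/7873 145357/7873; 145357/7873 139838/7873]
step 2: x' = [-608549/1189561, 63355/1189561], P' = [24243873/1189561 22788760/1189561; 22788760/1189561 21924491/1189561]

step 0: x̄ = F·x = [-10, -6]
step 0: P̄ = F·P·Fᵀ + Q = [41 18; 18 19]
step 0: y = z − H·x̄ = [5]
step 0: S = H·P̄·Hᵀ + R = [98]
step 0: K = P̄·Hᵀ·S⁻¹ = [23/49; -1/49]
step 0: x' = x̄ + K·y = [-375/49, -299/49]
step 0: P' = (I − K·H)·P̄ = [951/49 928/49; 928/49 929/49]
step 1: x̄ = F·x = [-1723/49, -1125/49]
step 1: P̄ = F·P·Fᵀ + Q = [23558/49 14127/49; 14127/49 8608/49]
step 1: y = z − H·x̄ = [1245/49]
step 1: S = H·P̄·Hᵀ + R = [15746/49]
step 1: K = P̄·Hᵀ·S⁻¹ = [9431/7873; 5519/7873]
step 1: x' = x̄ + K·y = [-37216/7873, -40530/7873]
step 1: P' = (I − K·H)·P̄ = [154788/7873 145357/7873; 145357/7873 139838/7873]
step 2: x̄ = F·x = [-192708/7873, -111648/7873]
step 2: P̄ = F·P·Fᵀ + Q = [3720347/7873 2265234/7873; 2265234/7873 1400965/7873]
step 2: y = z − H·x̄ = [154247/7873]
step 2: S = H·P̄·Hᵀ + R = [2379122/7873]
step 2: K = P̄·Hᵀ·S⁻¹ = [1455113/1189561; 864269/1189561]
step 2: x' = x̄ + K·y = [-608549/1189561, 63355/1189561]
step 2: P' = (I − K·H)·P̄ = [24243873/1189561 22788760/1189561; 22788760/1189561 21924491/1189561]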